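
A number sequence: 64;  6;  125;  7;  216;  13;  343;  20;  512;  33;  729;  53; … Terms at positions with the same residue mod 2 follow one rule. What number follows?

1000

Taking every 2nd term gives 2 separate tracks.
Stream A = 64, 125, 216, 343, 512, 729: consecutive cubes n³ from n = 4.
Stream B = 6, 7, 13, 20, 33, 53: Fibonacci-style (each term is the sum of the two before it).
Position 13 → stream A, term 7 = 1000.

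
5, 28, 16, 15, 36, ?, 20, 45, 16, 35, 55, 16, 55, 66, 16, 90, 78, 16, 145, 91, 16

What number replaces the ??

16

Read the sequence 3 terms at a time; column i is its own pattern.
Subsequence A is 5, 15, 20, 35, 55, 90, 145, which is each term equals the sum of the previous two.
Subsequence B is 28, 36, 45, 55, 66, 78, 91, which is triangular numbers starting at T_7.
Subsequence C is 16, ?, 16, 16, 16, 16, 16, which is the constant sequence 16.
So the missing entry in subsequence C is 16.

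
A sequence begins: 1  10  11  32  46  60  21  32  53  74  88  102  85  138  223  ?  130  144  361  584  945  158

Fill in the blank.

Reading positions in blocks of 6 reveals the pattern AAABBB — 2 tracks woven together.
Track A: 1, 10, 11, 21, 32, 53, 85, 138, 223, 361, 584, 945. A Fibonacci-like recurrence a_n = a_{n-1} + a_{n-2}.
Track B: 32, 46, 60, 74, 88, 102, ?, 130, 144, 158. Arithmetic, step +14.
The gap is track B's term 7; the rule gives 116.

116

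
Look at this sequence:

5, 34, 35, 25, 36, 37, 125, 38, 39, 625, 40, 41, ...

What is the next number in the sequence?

Reading positions in blocks of 3 reveals the pattern ABB — 2 tracks woven together.
Subsequence A = 5, 25, 125, 625: successive powers of 5.
Subsequence B = 34, 35, 36, 37, 38, 39, 40, 41: linear: a_n = 33 + n.
Position 13 falls in subsequence A as its term 5, giving 3125.

3125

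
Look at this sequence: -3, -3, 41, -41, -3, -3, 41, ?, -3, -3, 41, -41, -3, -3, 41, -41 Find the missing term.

Reading positions in blocks of 4 reveals the pattern AABB — 2 tracks woven together.
Track A = -3, -3, -3, -3, -3, -3, -3, -3: constant -3.
Track B = 41, -41, 41, ?, 41, -41, 41, -41: the oscillation 41·(−1)^(n+1).
The gap is track B's term 4; the rule gives -41.

-41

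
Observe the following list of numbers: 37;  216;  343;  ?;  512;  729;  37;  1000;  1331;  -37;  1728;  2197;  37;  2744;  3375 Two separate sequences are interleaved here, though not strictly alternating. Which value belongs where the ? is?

Positions follow the repeating pattern ABB; grouping by letter gives 2 tracks.
Track A is 37, ?, 37, -37, 37, which is the oscillation 37·(−1)^(n+1).
Track B is 216, 343, 512, 729, 1000, 1331, 1728, 2197, 2744, 3375, which is consecutive cubes n³ from n = 6.
The gap is track A's term 2; the rule gives -37.

-37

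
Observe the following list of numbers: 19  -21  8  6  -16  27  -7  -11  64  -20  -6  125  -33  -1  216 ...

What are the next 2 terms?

Read the sequence 3 terms at a time; column i is its own pattern.
Stream A: 19, 6, -7, -20, -33. Subtracting 13 each time.
Stream B: -21, -16, -11, -6, -1. Adding 5 each time.
Stream C: 8, 27, 64, 125, 216. The cubes 2³, 3³, 4³, ….
The 16th slot belongs to stream A; its 6th term is -46.
The 17th slot belongs to stream B; its 6th term is 4.

-46, 4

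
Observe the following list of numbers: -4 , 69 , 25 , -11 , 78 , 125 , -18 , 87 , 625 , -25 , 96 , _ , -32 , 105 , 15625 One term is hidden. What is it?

Split by position mod 3 into 3 tracks.
Track A = -4, -11, -18, -25, -32: arithmetic, step −7.
Track B = 69, 78, 87, 96, 105: arithmetic with common difference +9.
Track C = 25, 125, 625, ?, 15625: powers of 5.
So the missing entry in track C is 3125.

3125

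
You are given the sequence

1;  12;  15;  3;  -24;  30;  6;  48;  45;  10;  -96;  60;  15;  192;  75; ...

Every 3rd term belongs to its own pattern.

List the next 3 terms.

21, -384, 90

Split by position mod 3 into 3 tracks.
Track A is 1, 3, 6, 10, 15, which is triangular numbers n(n+1)/2 for n = 1, 2, ….
Track B is 12, -24, 48, -96, 192, which is a geometric progression (common ratio -2).
Track C is 15, 30, 45, 60, 75, which is linear: a_n = 15·n.
Position 16 → track A, term 6 = 21.
The 17th slot belongs to track B; its 6th term is -384.
Position 18 → track C, term 6 = 90.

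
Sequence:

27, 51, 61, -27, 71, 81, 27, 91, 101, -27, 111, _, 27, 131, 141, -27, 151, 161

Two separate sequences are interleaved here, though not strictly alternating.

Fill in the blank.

The slot pattern repeats as ABB (period 3), so there are 2 interleaved tracks.
Track A: 27, -27, 27, -27, 27, -27. Oscillating between 27 and -27.
Track B: 51, 61, 71, 81, 91, 101, 111, ?, 131, 141, 151, 161. Arithmetic with common difference +10.
Filling track B at index 8 by its rule yields 121.

121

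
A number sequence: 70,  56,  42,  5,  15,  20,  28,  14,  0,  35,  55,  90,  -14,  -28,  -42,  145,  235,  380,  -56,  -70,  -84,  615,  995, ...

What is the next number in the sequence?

1610

Positions follow the repeating pattern AAABBB; grouping by letter gives 2 tracks.
Track A: 70, 56, 42, 28, 14, 0, -14, -28, -42, -56, -70, -84. Arithmetic, step −14.
Track B: 5, 15, 20, 35, 55, 90, 145, 235, 380, 615, 995. A Fibonacci-like recurrence a_n = a_{n-1} + a_{n-2}.
Position 24 falls in track B as its term 12, giving 1610.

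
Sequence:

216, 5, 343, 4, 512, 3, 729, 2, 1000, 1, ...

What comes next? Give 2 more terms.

Taking every 2nd term gives 2 separate tracks.
Track A: 216, 343, 512, 729, 1000 — the cubes 6³, 7³, 8³, ….
Track B: 5, 4, 3, 2, 1 — linear: a_n = 6 − n.
Term 11 comes from track A (its 6th entry): 1331.
Position 12 falls in track B as its term 6, giving 0.

1331, 0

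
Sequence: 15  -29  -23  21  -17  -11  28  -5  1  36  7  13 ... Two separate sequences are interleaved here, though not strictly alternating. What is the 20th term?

Reading positions in blocks of 3 reveals the pattern ABB — 2 tracks woven together.
Track A is 15, 21, 28, 36, which is triangular numbers n(n+1)/2 for n = 5, 6, ….
Track B is -29, -23, -17, -11, -5, 1, 7, 13, which is adding 6 each time.
The 20th slot belongs to track B; its 13th term is 43.

43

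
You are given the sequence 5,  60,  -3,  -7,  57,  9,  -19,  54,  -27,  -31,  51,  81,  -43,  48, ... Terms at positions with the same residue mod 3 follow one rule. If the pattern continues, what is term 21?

-2187

Split by position mod 3 into 3 tracks.
Stream A = 5, -7, -19, -31, -43: linear: a_n = 17 − 12·n.
Stream B = 60, 57, 54, 51, 48: subtracting 3 each time.
Stream C = -3, 9, -27, 81: geometric with ratio -3.
The 21st slot belongs to stream C; its 7th term is -2187.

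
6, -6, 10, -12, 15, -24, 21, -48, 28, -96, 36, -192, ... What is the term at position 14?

-384

Taking every 2nd term gives 2 separate tracks.
Track A: 6, 10, 15, 21, 28, 36. Triangular numbers starting at T_3.
Track B: -6, -12, -24, -48, -96, -192. Geometric with ratio 2.
The 14th slot belongs to track B; its 7th term is -384.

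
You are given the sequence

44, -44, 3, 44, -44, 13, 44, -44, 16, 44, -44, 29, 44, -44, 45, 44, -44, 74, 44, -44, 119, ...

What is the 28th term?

Positions follow the repeating pattern AAB; grouping by letter gives 2 tracks.
Subsequence A: 44, -44, 44, -44, 44, -44, 44, -44, 44, -44, 44, -44, 44, -44. Oscillating between 44 and -44.
Subsequence B: 3, 13, 16, 29, 45, 74, 119. A Fibonacci-like recurrence a_n = a_{n-1} + a_{n-2}.
Term 28 comes from subsequence A (its 19th entry): 44.

44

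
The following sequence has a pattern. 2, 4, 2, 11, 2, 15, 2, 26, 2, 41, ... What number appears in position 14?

Split by position mod 2 into 2 tracks.
Track A: 2, 2, 2, 2, 2. The constant sequence 2.
Track B: 4, 11, 15, 26, 41. Fibonacci-style (each term is the sum of the two before it).
The 14th slot belongs to track B; its 7th term is 108.

108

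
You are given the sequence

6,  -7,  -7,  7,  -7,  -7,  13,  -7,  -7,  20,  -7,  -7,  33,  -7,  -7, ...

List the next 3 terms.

53, -7, -7

Positions follow the repeating pattern ABB; grouping by letter gives 2 tracks.
Subsequence A: 6, 7, 13, 20, 33 (Fibonacci-style (each term is the sum of the two before it)).
Subsequence B: -7, -7, -7, -7, -7, -7, -7, -7, -7, -7 (always -7).
Position 16 falls in subsequence A as its term 6, giving 53.
The 17th slot belongs to subsequence B; its 11th term is -7.
The 18th slot belongs to subsequence B; its 12th term is -7.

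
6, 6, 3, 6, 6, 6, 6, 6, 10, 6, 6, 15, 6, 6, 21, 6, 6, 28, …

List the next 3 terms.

Positions follow the repeating pattern AAB; grouping by letter gives 2 tracks.
Track A: 6, 6, 6, 6, 6, 6, 6, 6, 6, 6, 6, 6 (the constant sequence 6).
Track B: 3, 6, 10, 15, 21, 28 (the triangular numbers T_2, T_3, …).
Position 19 falls in track A as its term 13, giving 6.
Position 20 falls in track A as its term 14, giving 6.
Position 21 → track B, term 7 = 36.

6, 6, 36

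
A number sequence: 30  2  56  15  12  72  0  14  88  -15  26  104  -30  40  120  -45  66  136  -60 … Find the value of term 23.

Read the sequence 3 terms at a time; column i is its own pattern.
Stream A = 30, 15, 0, -15, -30, -45, -60: linear: a_n = 45 − 15·n.
Stream B = 2, 12, 14, 26, 40, 66: Fibonacci-style (each term is the sum of the two before it).
Stream C = 56, 72, 88, 104, 120, 136: arithmetic, step +16.
The 23rd slot belongs to stream B; its 8th term is 172.

172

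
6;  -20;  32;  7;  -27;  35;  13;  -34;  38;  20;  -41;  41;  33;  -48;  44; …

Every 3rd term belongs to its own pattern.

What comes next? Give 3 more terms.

Split by position mod 3: positions 1, 4, 7, … form one track, and each other residue class forms its own.
Stream A is 6, 7, 13, 20, 33, which is Fibonacci-style (each term is the sum of the two before it).
Stream B is -20, -27, -34, -41, -48, which is arithmetic with common difference −7.
Stream C is 32, 35, 38, 41, 44, which is arithmetic with common difference +3.
Position 16 → stream A, term 6 = 53.
Position 17 → stream B, term 6 = -55.
The 18th slot belongs to stream C; its 6th term is 47.

53, -55, 47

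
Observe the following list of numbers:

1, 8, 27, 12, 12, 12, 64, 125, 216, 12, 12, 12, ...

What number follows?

343

The slot pattern repeats as AAABBB (period 6), so there are 2 interleaved tracks.
Track A: 1, 8, 27, 64, 125, 216. The cubes 1³, 2³, 3³, ….
Track B: 12, 12, 12, 12, 12, 12. The constant sequence 12.
Term 13 comes from track A (its 7th entry): 343.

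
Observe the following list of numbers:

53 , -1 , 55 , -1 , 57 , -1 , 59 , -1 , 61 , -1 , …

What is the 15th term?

Odd-indexed and even-indexed terms follow separate rules.
Stream A: 53, 55, 57, 59, 61 (arithmetic with common difference +2).
Stream B: -1, -1, -1, -1, -1 (always -1).
Position 15 → stream A, term 8 = 67.

67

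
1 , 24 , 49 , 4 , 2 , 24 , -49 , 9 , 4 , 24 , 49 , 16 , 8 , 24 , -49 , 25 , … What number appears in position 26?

Split by position mod 4: positions 1, 5, 9, … form one track, and each other residue class forms its own.
Track A: 1, 2, 4, 8 (successive powers of 2).
Track B: 24, 24, 24, 24 (the constant sequence 24).
Track C: 49, -49, 49, -49 (oscillating between 49 and -49).
Track D: 4, 9, 16, 25 (consecutive squares n² from n = 2).
Position 26 → track B, term 7 = 24.

24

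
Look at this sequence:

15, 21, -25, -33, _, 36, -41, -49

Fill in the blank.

Positions follow the repeating pattern AABB; grouping by letter gives 2 tracks.
Stream A = 15, 21, ?, 36: the triangular numbers T_5, T_6, ….
Stream B = -25, -33, -41, -49: linear: a_n = -17 − 8·n.
Stream A's pattern makes the blank 28.

28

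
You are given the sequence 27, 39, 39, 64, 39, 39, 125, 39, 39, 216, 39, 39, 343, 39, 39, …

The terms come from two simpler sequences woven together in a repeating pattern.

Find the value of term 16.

512

The slot pattern repeats as ABB (period 3), so there are 2 interleaved tracks.
Stream A = 27, 64, 125, 216, 343: perfect cubes starting at 3³.
Stream B = 39, 39, 39, 39, 39, 39, 39, 39, 39, 39: always 39.
Position 16 falls in stream A as its term 6, giving 512.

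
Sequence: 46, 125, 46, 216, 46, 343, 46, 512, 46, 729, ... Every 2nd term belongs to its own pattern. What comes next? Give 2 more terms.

46, 1000

Taking every 2nd term gives 2 separate tracks.
Subsequence A: 46, 46, 46, 46, 46. Constant 46.
Subsequence B: 125, 216, 343, 512, 729. Consecutive cubes n³ from n = 5.
Term 11 comes from subsequence A (its 6th entry): 46.
Term 12 comes from subsequence B (its 6th entry): 1000.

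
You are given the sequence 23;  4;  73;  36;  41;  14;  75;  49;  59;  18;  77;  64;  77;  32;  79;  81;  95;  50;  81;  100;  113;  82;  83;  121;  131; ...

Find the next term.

The terms cycle through 4 interleaved subsequences.
Subsequence A: 23, 41, 59, 77, 95, 113, 131. Arithmetic, step +18.
Subsequence B: 4, 14, 18, 32, 50, 82. Each term equals the sum of the previous two.
Subsequence C: 73, 75, 77, 79, 81, 83. Arithmetic with common difference +2.
Subsequence D: 36, 49, 64, 81, 100, 121. The squares 6², 7², 8², ….
Position 26 → subsequence B, term 7 = 132.

132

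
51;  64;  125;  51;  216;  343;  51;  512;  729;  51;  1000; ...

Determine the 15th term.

Reading positions in blocks of 3 reveals the pattern ABB — 2 tracks woven together.
Track A: 51, 51, 51, 51 — constant 51.
Track B: 64, 125, 216, 343, 512, 729, 1000 — perfect cubes starting at 4³.
The 15th slot belongs to track B; its 10th term is 2197.

2197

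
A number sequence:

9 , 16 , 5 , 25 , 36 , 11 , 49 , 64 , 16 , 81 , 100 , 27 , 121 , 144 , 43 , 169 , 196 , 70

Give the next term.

Reading positions in blocks of 3 reveals the pattern AAB — 2 tracks woven together.
Subsequence A: 9, 16, 25, 36, 49, 64, 81, 100, 121, 144, 169, 196 — the squares 3², 4², 5², ….
Subsequence B: 5, 11, 16, 27, 43, 70 — Fibonacci-style (each term is the sum of the two before it).
Term 19 comes from subsequence A (its 13th entry): 225.

225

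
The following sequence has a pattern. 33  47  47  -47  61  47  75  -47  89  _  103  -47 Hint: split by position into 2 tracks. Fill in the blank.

Taking every 2nd term gives 2 separate tracks.
Stream A: 33, 47, 61, 75, 89, 103. Arithmetic, step +14.
Stream B: 47, -47, 47, -47, ?, -47. Alternating ±47.
Filling stream B at index 5 by its rule yields 47.

47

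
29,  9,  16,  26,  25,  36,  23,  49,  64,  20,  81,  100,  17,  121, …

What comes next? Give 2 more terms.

Reading positions in blocks of 3 reveals the pattern ABB — 2 tracks woven together.
Track A: 29, 26, 23, 20, 17. Arithmetic with common difference −3.
Track B: 9, 16, 25, 36, 49, 64, 81, 100, 121. Consecutive squares n² from n = 3.
Position 15 falls in track B as its term 10, giving 144.
The 16th slot belongs to track A; its 6th term is 14.

144, 14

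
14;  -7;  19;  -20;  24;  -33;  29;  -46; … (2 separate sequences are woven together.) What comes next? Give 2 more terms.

34, -59

Split by position mod 2 into 2 tracks.
Stream A: 14, 19, 24, 29 (arithmetic, step +5).
Stream B: -7, -20, -33, -46 (arithmetic, step −13).
The 9th slot belongs to stream A; its 5th term is 34.
Position 10 falls in stream B as its term 5, giving -59.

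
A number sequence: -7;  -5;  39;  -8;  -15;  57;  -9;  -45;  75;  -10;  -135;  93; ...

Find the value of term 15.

Split by position mod 3: positions 1, 4, 7, … form one track, and each other residue class forms its own.
Track A = -7, -8, -9, -10: subtracting 1 each time.
Track B = -5, -15, -45, -135: multiplying by 3 each time.
Track C = 39, 57, 75, 93: linear: a_n = 21 + 18·n.
The 15th slot belongs to track C; its 5th term is 111.

111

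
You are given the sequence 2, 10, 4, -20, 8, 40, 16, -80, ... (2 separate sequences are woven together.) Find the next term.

32

Taking every 2nd term gives 2 separate tracks.
Track A is 2, 4, 8, 16, which is powers 2^1, 2^2, 2^3, ….
Track B is 10, -20, 40, -80, which is multiplying by -2 each time.
The 9th slot belongs to track A; its 5th term is 32.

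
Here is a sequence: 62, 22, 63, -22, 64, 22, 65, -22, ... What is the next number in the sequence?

66

Split by position mod 2 into 2 tracks.
Stream A: 62, 63, 64, 65. Adding 1 each time.
Stream B: 22, -22, 22, -22. Oscillating between 22 and -22.
Term 9 comes from stream A (its 5th entry): 66.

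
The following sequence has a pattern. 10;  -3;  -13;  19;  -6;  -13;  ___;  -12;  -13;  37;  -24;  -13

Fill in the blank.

Read the sequence 3 terms at a time; column i is its own pattern.
Stream A: 10, 19, ?, 37. Arithmetic, step +9.
Stream B: -3, -6, -12, -24. Geometric, ×2 each step.
Stream C: -13, -13, -13, -13. Always -13.
The gap is stream A's term 3; the rule gives 28.

28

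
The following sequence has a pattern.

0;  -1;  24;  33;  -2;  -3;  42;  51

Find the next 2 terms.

-4, -5

Positions follow the repeating pattern AABB; grouping by letter gives 2 tracks.
Track A = 0, -1, -2, -3: subtracting 1 each time.
Track B = 24, 33, 42, 51: arithmetic with common difference +9.
Position 9 falls in track A as its term 5, giving -4.
Position 10 → track A, term 6 = -5.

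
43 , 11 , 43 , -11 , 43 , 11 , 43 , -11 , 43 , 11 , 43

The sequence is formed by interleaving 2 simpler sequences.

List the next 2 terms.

-11, 43

Positions 1, 3, 5, … form one subsequence and positions 2, 4, 6, … form another.
Stream A: 43, 43, 43, 43, 43, 43. Always 43.
Stream B: 11, -11, 11, -11, 11. The oscillation 11·(−1)^(n+1).
Term 12 comes from stream B (its 6th entry): -11.
The 13th slot belongs to stream A; its 7th term is 43.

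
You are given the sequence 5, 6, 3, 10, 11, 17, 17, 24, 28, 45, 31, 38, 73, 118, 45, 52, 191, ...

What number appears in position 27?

The slot pattern repeats as AABB (period 4), so there are 2 interleaved tracks.
Subsequence A is 5, 6, 11, 17, 28, 45, 73, 118, 191, which is Fibonacci-style (each term is the sum of the two before it).
Subsequence B is 3, 10, 17, 24, 31, 38, 45, 52, which is adding 7 each time.
Position 27 → subsequence B, term 13 = 87.

87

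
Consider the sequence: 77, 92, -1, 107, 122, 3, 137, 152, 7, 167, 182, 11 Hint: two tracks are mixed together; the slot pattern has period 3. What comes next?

197

Reading positions in blocks of 3 reveals the pattern AAB — 2 tracks woven together.
Track A = 77, 92, 107, 122, 137, 152, 167, 182: adding 15 each time.
Track B = -1, 3, 7, 11: arithmetic with common difference +4.
The 13th slot belongs to track A; its 9th term is 197.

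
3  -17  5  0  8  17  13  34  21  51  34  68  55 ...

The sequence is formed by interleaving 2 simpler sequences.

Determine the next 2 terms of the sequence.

Taking every 2nd term gives 2 separate tracks.
Subsequence A is 3, 5, 8, 13, 21, 34, 55, which is a Fibonacci-like recurrence a_n = a_{n-1} + a_{n-2}.
Subsequence B is -17, 0, 17, 34, 51, 68, which is arithmetic, step +17.
The 14th slot belongs to subsequence B; its 7th term is 85.
Term 15 comes from subsequence A (its 8th entry): 89.

85, 89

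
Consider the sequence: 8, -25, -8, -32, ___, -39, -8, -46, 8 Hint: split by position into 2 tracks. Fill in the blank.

Split by position mod 2 into 2 tracks.
Track A: 8, -8, ?, -8, 8. Alternating ±8.
Track B: -25, -32, -39, -46. Arithmetic, step −7.
So the missing entry in track A is 8.

8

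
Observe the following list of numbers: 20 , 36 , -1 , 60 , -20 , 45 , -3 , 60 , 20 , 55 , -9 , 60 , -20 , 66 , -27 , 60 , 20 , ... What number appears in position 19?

The terms cycle through 4 interleaved subsequences.
Stream A: 20, -20, 20, -20, 20. The oscillation 20·(−1)^(n+1).
Stream B: 36, 45, 55, 66. Triangular numbers starting at T_8.
Stream C: -1, -3, -9, -27. Geometric with ratio 3.
Stream D: 60, 60, 60, 60. Always 60.
Position 19 falls in stream C as its term 5, giving -81.

-81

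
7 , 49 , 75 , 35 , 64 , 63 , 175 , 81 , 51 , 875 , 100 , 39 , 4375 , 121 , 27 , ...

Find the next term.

Split by position mod 3 into 3 tracks.
Track A: 7, 35, 175, 875, 4375 — geometric with ratio 5.
Track B: 49, 64, 81, 100, 121 — consecutive squares n² from n = 7.
Track C: 75, 63, 51, 39, 27 — linear: a_n = 87 − 12·n.
Term 16 comes from track A (its 6th entry): 21875.

21875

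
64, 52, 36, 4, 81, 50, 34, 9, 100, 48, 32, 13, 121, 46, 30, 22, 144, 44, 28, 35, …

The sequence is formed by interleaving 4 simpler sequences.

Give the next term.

169

Taking every 4th term gives 4 separate tracks.
Stream A: 64, 81, 100, 121, 144 — perfect squares starting at 8².
Stream B: 52, 50, 48, 46, 44 — linear: a_n = 54 − 2·n.
Stream C: 36, 34, 32, 30, 28 — arithmetic, step −2.
Stream D: 4, 9, 13, 22, 35 — each term equals the sum of the previous two.
Position 21 falls in stream A as its term 6, giving 169.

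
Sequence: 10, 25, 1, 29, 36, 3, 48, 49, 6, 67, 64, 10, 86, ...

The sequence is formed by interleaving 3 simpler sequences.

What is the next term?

81

Taking every 3rd term gives 3 separate tracks.
Track A: 10, 29, 48, 67, 86 — linear: a_n = -9 + 19·n.
Track B: 25, 36, 49, 64 — consecutive squares n² from n = 5.
Track C: 1, 3, 6, 10 — the triangular numbers T_1, T_2, ….
The 14th slot belongs to track B; its 5th term is 81.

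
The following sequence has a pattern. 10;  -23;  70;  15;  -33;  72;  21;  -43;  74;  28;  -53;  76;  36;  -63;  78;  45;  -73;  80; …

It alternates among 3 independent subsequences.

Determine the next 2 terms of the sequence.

Split by position mod 3: positions 1, 4, 7, … form one track, and each other residue class forms its own.
Track A is 10, 15, 21, 28, 36, 45, which is the triangular numbers T_4, T_5, ….
Track B is -23, -33, -43, -53, -63, -73, which is linear: a_n = -13 − 10·n.
Track C is 70, 72, 74, 76, 78, 80, which is adding 2 each time.
Position 19 falls in track A as its term 7, giving 55.
Position 20 falls in track B as its term 7, giving -83.

55, -83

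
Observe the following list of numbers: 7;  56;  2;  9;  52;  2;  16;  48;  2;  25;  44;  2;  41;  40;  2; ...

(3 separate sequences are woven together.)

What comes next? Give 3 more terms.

The terms cycle through 3 interleaved subsequences.
Track A = 7, 9, 16, 25, 41: each term equals the sum of the previous two.
Track B = 56, 52, 48, 44, 40: arithmetic with common difference −4.
Track C = 2, 2, 2, 2, 2: the constant sequence 2.
Term 16 comes from track A (its 6th entry): 66.
Position 17 falls in track B as its term 6, giving 36.
Position 18 falls in track C as its term 6, giving 2.

66, 36, 2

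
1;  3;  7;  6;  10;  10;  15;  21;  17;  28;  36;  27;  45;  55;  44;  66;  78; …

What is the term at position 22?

120

The slot pattern repeats as AAB (period 3), so there are 2 interleaved tracks.
Stream A is 1, 3, 6, 10, 15, 21, 28, 36, 45, 55, 66, 78, which is triangular numbers starting at T_1.
Stream B is 7, 10, 17, 27, 44, which is each term equals the sum of the previous two.
Position 22 → stream A, term 15 = 120.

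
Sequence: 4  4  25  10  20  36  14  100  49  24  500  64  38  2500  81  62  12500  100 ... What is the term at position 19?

100

Taking every 3rd term gives 3 separate tracks.
Track A is 4, 10, 14, 24, 38, 62, which is a Fibonacci-like recurrence a_n = a_{n-1} + a_{n-2}.
Track B is 4, 20, 100, 500, 2500, 12500, which is geometric, ×5 each step.
Track C is 25, 36, 49, 64, 81, 100, which is consecutive squares n² from n = 5.
Term 19 comes from track A (its 7th entry): 100.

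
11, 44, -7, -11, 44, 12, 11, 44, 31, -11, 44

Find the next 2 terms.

Split by position mod 3: positions 1, 4, 7, … form one track, and each other residue class forms its own.
Stream A = 11, -11, 11, -11: alternating ±11.
Stream B = 44, 44, 44, 44: constant 44.
Stream C = -7, 12, 31: linear: a_n = -26 + 19·n.
Position 12 → stream C, term 4 = 50.
Position 13 → stream A, term 5 = 11.

50, 11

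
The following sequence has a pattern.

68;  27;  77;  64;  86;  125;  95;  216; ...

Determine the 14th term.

729

The terms cycle through 2 interleaved subsequences.
Track A: 68, 77, 86, 95. Linear: a_n = 59 + 9·n.
Track B: 27, 64, 125, 216. Perfect cubes starting at 3³.
Position 14 → track B, term 7 = 729.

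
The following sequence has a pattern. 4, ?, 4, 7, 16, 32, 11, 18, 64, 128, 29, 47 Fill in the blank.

The slot pattern repeats as AABB (period 4), so there are 2 interleaved tracks.
Track A is 4, ?, 16, 32, 64, 128, which is geometric, ×2 each step.
Track B is 4, 7, 11, 18, 29, 47, which is Fibonacci-style (each term is the sum of the two before it).
The gap is track A's term 2; the rule gives 8.

8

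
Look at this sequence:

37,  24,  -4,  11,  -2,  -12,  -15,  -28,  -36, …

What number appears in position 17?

-106

The slot pattern repeats as AAB (period 3), so there are 2 interleaved tracks.
Subsequence A = 37, 24, 11, -2, -15, -28: arithmetic, step −13.
Subsequence B = -4, -12, -36: multiplying by 3 each time.
Term 17 comes from subsequence A (its 12th entry): -106.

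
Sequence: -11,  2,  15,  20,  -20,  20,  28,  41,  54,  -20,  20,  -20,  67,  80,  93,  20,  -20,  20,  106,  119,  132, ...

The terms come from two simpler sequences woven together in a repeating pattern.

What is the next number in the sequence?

Reading positions in blocks of 6 reveals the pattern AAABBB — 2 tracks woven together.
Subsequence A is -11, 2, 15, 28, 41, 54, 67, 80, 93, 106, 119, 132, which is linear: a_n = -24 + 13·n.
Subsequence B is 20, -20, 20, -20, 20, -20, 20, -20, 20, which is the oscillation 20·(−1)^(n+1).
Position 22 → subsequence B, term 10 = -20.

-20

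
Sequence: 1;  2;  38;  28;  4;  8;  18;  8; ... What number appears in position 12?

-12

Positions follow the repeating pattern AABB; grouping by letter gives 2 tracks.
Track A: 1, 2, 4, 8 — geometric with ratio 2.
Track B: 38, 28, 18, 8 — arithmetic, step −10.
Position 12 falls in track B as its term 6, giving -12.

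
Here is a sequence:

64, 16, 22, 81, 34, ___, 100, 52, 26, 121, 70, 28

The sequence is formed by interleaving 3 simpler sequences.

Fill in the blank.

24

Taking every 3rd term gives 3 separate tracks.
Subsequence A: 64, 81, 100, 121 — perfect squares starting at 8².
Subsequence B: 16, 34, 52, 70 — arithmetic, step +18.
Subsequence C: 22, ?, 26, 28 — adding 2 each time.
The gap is subsequence C's term 2; the rule gives 24.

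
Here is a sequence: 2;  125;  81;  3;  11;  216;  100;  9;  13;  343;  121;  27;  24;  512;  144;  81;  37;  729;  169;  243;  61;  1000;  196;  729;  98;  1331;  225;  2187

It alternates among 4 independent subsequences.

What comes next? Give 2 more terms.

Taking every 4th term gives 4 separate tracks.
Track A: 2, 11, 13, 24, 37, 61, 98. A Fibonacci-like recurrence a_n = a_{n-1} + a_{n-2}.
Track B: 125, 216, 343, 512, 729, 1000, 1331. The cubes 5³, 6³, 7³, ….
Track C: 81, 100, 121, 144, 169, 196, 225. Perfect squares starting at 9².
Track D: 3, 9, 27, 81, 243, 729, 2187. Powers 3^1, 3^2, 3^3, ….
The 29th slot belongs to track A; its 8th term is 159.
Position 30 falls in track B as its term 8, giving 1728.

159, 1728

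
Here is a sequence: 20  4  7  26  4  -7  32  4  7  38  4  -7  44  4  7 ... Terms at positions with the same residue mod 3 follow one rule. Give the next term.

50

Split by position mod 3 into 3 tracks.
Stream A: 20, 26, 32, 38, 44 — adding 6 each time.
Stream B: 4, 4, 4, 4, 4 — always 4.
Stream C: 7, -7, 7, -7, 7 — the oscillation 7·(−1)^(n+1).
Term 16 comes from stream A (its 6th entry): 50.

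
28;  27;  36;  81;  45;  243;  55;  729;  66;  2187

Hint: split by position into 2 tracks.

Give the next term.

78

Split by position mod 2 into 2 tracks.
Stream A: 28, 36, 45, 55, 66 — triangular numbers n(n+1)/2 for n = 7, 8, ….
Stream B: 27, 81, 243, 729, 2187 — powers of 3.
The 11th slot belongs to stream A; its 6th term is 78.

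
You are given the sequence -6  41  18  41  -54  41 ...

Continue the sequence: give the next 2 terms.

Taking every 2nd term gives 2 separate tracks.
Track A is -6, 18, -54, which is a geometric progression (common ratio -3).
Track B is 41, 41, 41, which is the constant sequence 41.
Position 7 → track A, term 4 = 162.
Position 8 falls in track B as its term 4, giving 41.

162, 41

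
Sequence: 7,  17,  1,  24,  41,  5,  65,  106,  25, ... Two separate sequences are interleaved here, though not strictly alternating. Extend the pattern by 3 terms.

Reading positions in blocks of 3 reveals the pattern AAB — 2 tracks woven together.
Track A is 7, 17, 24, 41, 65, 106, which is a Fibonacci-like recurrence a_n = a_{n-1} + a_{n-2}.
Track B is 1, 5, 25, which is powers of 5.
Position 10 → track A, term 7 = 171.
Position 11 → track A, term 8 = 277.
Position 12 → track B, term 4 = 125.

171, 277, 125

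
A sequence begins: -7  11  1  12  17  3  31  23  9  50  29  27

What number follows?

Read the sequence 3 terms at a time; column i is its own pattern.
Track A: -7, 12, 31, 50 — arithmetic, step +19.
Track B: 11, 17, 23, 29 — linear: a_n = 5 + 6·n.
Track C: 1, 3, 9, 27 — powers of 3.
Position 13 → track A, term 5 = 69.

69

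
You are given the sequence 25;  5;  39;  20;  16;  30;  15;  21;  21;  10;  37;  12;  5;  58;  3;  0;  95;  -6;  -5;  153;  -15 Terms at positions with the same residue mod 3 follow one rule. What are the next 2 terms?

The terms cycle through 3 interleaved subsequences.
Stream A is 25, 20, 15, 10, 5, 0, -5, which is arithmetic, step −5.
Stream B is 5, 16, 21, 37, 58, 95, 153, which is each term equals the sum of the previous two.
Stream C is 39, 30, 21, 12, 3, -6, -15, which is subtracting 9 each time.
Term 22 comes from stream A (its 8th entry): -10.
Position 23 → stream B, term 8 = 248.

-10, 248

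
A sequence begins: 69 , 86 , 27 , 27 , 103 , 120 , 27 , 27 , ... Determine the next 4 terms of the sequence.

137, 154, 27, 27

Reading positions in blocks of 4 reveals the pattern AABB — 2 tracks woven together.
Track A = 69, 86, 103, 120: linear: a_n = 52 + 17·n.
Track B = 27, 27, 27, 27: always 27.
Position 9 falls in track A as its term 5, giving 137.
Term 10 comes from track A (its 6th entry): 154.
Position 11 falls in track B as its term 5, giving 27.
The 12th slot belongs to track B; its 6th term is 27.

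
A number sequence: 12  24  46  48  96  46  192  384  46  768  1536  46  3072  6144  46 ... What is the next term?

Positions follow the repeating pattern AAB; grouping by letter gives 2 tracks.
Track A is 12, 24, 48, 96, 192, 384, 768, 1536, 3072, 6144, which is a geometric progression (common ratio 2).
Track B is 46, 46, 46, 46, 46, which is the constant sequence 46.
The 16th slot belongs to track A; its 11th term is 12288.

12288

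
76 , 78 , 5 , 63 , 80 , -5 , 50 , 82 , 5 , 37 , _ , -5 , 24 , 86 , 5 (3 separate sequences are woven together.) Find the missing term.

Split by position mod 3 into 3 tracks.
Track A: 76, 63, 50, 37, 24 (subtracting 13 each time).
Track B: 78, 80, 82, ?, 86 (arithmetic, step +2).
Track C: 5, -5, 5, -5, 5 (oscillating between 5 and -5).
So the missing entry in track B is 84.

84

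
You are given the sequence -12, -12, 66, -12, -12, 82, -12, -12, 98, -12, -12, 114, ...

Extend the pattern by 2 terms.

The slot pattern repeats as AAB (period 3), so there are 2 interleaved tracks.
Track A: -12, -12, -12, -12, -12, -12, -12, -12 (the constant sequence -12).
Track B: 66, 82, 98, 114 (arithmetic with common difference +16).
Position 13 → track A, term 9 = -12.
Position 14 falls in track A as its term 10, giving -12.

-12, -12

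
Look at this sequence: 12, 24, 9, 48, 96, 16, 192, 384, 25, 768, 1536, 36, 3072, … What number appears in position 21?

81

Positions follow the repeating pattern AAB; grouping by letter gives 2 tracks.
Track A = 12, 24, 48, 96, 192, 384, 768, 1536, 3072: geometric, ×2 each step.
Track B = 9, 16, 25, 36: consecutive squares n² from n = 3.
Term 21 comes from track B (its 7th entry): 81.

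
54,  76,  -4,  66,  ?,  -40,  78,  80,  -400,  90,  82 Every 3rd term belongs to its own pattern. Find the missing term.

Split by position mod 3 into 3 tracks.
Track A is 54, 66, 78, 90, which is arithmetic, step +12.
Track B is 76, ?, 80, 82, which is arithmetic with common difference +2.
Track C is -4, -40, -400, which is a geometric progression (common ratio 10).
The gap is track B's term 2; the rule gives 78.

78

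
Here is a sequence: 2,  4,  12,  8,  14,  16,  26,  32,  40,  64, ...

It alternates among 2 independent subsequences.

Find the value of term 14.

Odd-indexed and even-indexed terms follow separate rules.
Stream A: 2, 12, 14, 26, 40. Each term equals the sum of the previous two.
Stream B: 4, 8, 16, 32, 64. Powers 2^2, 2^3, 2^4, ….
Term 14 comes from stream B (its 7th entry): 256.

256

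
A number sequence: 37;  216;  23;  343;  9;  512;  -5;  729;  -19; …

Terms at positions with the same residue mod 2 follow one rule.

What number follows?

1000

Positions 1, 3, 5, … form one subsequence and positions 2, 4, 6, … form another.
Subsequence A: 37, 23, 9, -5, -19 (subtracting 14 each time).
Subsequence B: 216, 343, 512, 729 (consecutive cubes n³ from n = 6).
Term 10 comes from subsequence B (its 5th entry): 1000.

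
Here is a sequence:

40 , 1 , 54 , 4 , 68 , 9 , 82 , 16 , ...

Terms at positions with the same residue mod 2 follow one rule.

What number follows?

96

Positions 1, 3, 5, … form one subsequence and positions 2, 4, 6, … form another.
Subsequence A: 40, 54, 68, 82 — arithmetic with common difference +14.
Subsequence B: 1, 4, 9, 16 — perfect squares starting at 1².
Position 9 → subsequence A, term 5 = 96.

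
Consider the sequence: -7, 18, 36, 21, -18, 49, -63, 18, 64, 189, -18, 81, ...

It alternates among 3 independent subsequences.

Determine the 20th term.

18

Split by position mod 3 into 3 tracks.
Track A: -7, 21, -63, 189. A geometric progression (common ratio -3).
Track B: 18, -18, 18, -18. The oscillation 18·(−1)^(n+1).
Track C: 36, 49, 64, 81. The squares 6², 7², 8², ….
The 20th slot belongs to track B; its 7th term is 18.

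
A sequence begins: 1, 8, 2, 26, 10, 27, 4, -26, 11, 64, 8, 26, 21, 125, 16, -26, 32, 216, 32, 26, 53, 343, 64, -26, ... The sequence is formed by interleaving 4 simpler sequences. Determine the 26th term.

512

Read the sequence 4 terms at a time; column i is its own pattern.
Stream A: 1, 10, 11, 21, 32, 53 (each term equals the sum of the previous two).
Stream B: 8, 27, 64, 125, 216, 343 (consecutive cubes n³ from n = 2).
Stream C: 2, 4, 8, 16, 32, 64 (powers 2^1, 2^2, 2^3, …).
Stream D: 26, -26, 26, -26, 26, -26 (the oscillation 26·(−1)^(n+1)).
Term 26 comes from stream B (its 7th entry): 512.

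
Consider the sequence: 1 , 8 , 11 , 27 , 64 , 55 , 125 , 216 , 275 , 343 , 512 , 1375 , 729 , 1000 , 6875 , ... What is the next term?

1331

Positions follow the repeating pattern AAB; grouping by letter gives 2 tracks.
Stream A: 1, 8, 27, 64, 125, 216, 343, 512, 729, 1000. Perfect cubes starting at 1³.
Stream B: 11, 55, 275, 1375, 6875. Multiplying by 5 each time.
The 16th slot belongs to stream A; its 11th term is 1331.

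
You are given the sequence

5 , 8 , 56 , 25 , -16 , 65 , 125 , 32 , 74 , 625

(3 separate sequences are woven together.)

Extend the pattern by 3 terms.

-64, 83, 3125

Read the sequence 3 terms at a time; column i is its own pattern.
Stream A is 5, 25, 125, 625, which is powers of 5.
Stream B is 8, -16, 32, which is multiplying by -2 each time.
Stream C is 56, 65, 74, which is arithmetic, step +9.
Position 11 → stream B, term 4 = -64.
Term 12 comes from stream C (its 4th entry): 83.
Position 13 falls in stream A as its term 5, giving 3125.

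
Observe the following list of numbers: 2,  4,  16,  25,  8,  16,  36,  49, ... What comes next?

The slot pattern repeats as AABB (period 4), so there are 2 interleaved tracks.
Track A: 2, 4, 8, 16 — successive powers of 2.
Track B: 16, 25, 36, 49 — the squares 4², 5², 6², ….
Position 9 falls in track A as its term 5, giving 32.

32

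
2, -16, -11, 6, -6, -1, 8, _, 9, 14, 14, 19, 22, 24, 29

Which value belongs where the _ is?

4

Reading positions in blocks of 3 reveals the pattern ABB — 2 tracks woven together.
Track A: 2, 6, 8, 14, 22. A Fibonacci-like recurrence a_n = a_{n-1} + a_{n-2}.
Track B: -16, -11, -6, -1, ?, 9, 14, 19, 24, 29. Linear: a_n = -21 + 5·n.
So the missing entry in track B is 4.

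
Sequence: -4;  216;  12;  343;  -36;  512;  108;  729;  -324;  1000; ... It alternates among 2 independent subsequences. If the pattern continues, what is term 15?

8748

Taking every 2nd term gives 2 separate tracks.
Track A = -4, 12, -36, 108, -324: multiplying by -3 each time.
Track B = 216, 343, 512, 729, 1000: consecutive cubes n³ from n = 6.
Position 15 falls in track A as its term 8, giving 8748.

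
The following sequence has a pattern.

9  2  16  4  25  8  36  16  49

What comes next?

32

Positions 1, 3, 5, … form one subsequence and positions 2, 4, 6, … form another.
Track A is 9, 16, 25, 36, 49, which is consecutive squares n² from n = 3.
Track B is 2, 4, 8, 16, which is multiplying by 2 each time.
The 10th slot belongs to track B; its 5th term is 32.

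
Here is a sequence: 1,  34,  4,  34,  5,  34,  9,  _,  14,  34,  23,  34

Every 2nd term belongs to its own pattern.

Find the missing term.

The terms cycle through 2 interleaved subsequences.
Track A is 1, 4, 5, 9, 14, 23, which is Fibonacci-style (each term is the sum of the two before it).
Track B is 34, 34, 34, ?, 34, 34, which is constant 34.
So the missing entry in track B is 34.

34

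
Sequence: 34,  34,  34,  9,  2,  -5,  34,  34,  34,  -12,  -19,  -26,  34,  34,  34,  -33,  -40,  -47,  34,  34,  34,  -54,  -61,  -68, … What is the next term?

34

Positions follow the repeating pattern AAABBB; grouping by letter gives 2 tracks.
Track A: 34, 34, 34, 34, 34, 34, 34, 34, 34, 34, 34, 34 — constant 34.
Track B: 9, 2, -5, -12, -19, -26, -33, -40, -47, -54, -61, -68 — subtracting 7 each time.
The 25th slot belongs to track A; its 13th term is 34.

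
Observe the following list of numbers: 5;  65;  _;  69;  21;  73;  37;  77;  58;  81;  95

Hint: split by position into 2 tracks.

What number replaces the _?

Taking every 2nd term gives 2 separate tracks.
Stream A is 5, ?, 21, 37, 58, 95, which is Fibonacci-style (each term is the sum of the two before it).
Stream B is 65, 69, 73, 77, 81, which is adding 4 each time.
So the missing entry in stream A is 16.

16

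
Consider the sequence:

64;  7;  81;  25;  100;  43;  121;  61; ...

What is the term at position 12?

97

Split by position mod 2 into 2 tracks.
Stream A: 64, 81, 100, 121 (consecutive squares n² from n = 8).
Stream B: 7, 25, 43, 61 (arithmetic with common difference +18).
Term 12 comes from stream B (its 6th entry): 97.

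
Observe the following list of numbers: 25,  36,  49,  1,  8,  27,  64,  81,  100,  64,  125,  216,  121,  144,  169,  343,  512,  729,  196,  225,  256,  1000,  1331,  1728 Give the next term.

The slot pattern repeats as AAABBB (period 6), so there are 2 interleaved tracks.
Stream A: 25, 36, 49, 64, 81, 100, 121, 144, 169, 196, 225, 256 — consecutive squares n² from n = 5.
Stream B: 1, 8, 27, 64, 125, 216, 343, 512, 729, 1000, 1331, 1728 — perfect cubes starting at 1³.
Position 25 → stream A, term 13 = 289.

289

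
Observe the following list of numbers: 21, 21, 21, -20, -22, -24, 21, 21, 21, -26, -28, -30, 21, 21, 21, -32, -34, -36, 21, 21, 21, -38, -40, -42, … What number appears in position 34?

-50

Reading positions in blocks of 6 reveals the pattern AAABBB — 2 tracks woven together.
Stream A: 21, 21, 21, 21, 21, 21, 21, 21, 21, 21, 21, 21. The constant sequence 21.
Stream B: -20, -22, -24, -26, -28, -30, -32, -34, -36, -38, -40, -42. Subtracting 2 each time.
The 34th slot belongs to stream B; its 16th term is -50.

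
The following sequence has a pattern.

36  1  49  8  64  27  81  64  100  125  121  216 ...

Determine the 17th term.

The terms cycle through 2 interleaved subsequences.
Subsequence A: 36, 49, 64, 81, 100, 121. Consecutive squares n² from n = 6.
Subsequence B: 1, 8, 27, 64, 125, 216. The cubes 1³, 2³, 3³, ….
The 17th slot belongs to subsequence A; its 9th term is 196.

196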